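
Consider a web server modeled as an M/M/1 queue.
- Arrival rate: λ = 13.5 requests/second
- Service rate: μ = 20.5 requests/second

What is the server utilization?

Server utilization: ρ = λ/μ
ρ = 13.5/20.5 = 0.6585
The server is busy 65.85% of the time.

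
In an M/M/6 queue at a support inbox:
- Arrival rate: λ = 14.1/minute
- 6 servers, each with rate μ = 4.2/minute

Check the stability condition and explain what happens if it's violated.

Stability requires ρ = λ/(cμ) < 1
ρ = 14.1/(6 × 4.2) = 14.1/25.20 = 0.5595
Since 0.5595 < 1, the system is STABLE.
The servers are busy 55.95% of the time.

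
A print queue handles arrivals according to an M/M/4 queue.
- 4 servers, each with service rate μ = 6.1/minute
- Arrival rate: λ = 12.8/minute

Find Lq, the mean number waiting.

Traffic intensity: ρ = λ/(cμ) = 12.8/(4×6.1) = 0.5246
Since ρ = 0.5246 < 1, system is stable.
Offered load a = λ/μ = cρ = 12.8/6.1 = 2.0984
P₀ = [ Σₙ₌₀^3 aⁿ/n! + a^4/(4!(1-ρ)) ]⁻¹
Σ = a^0/0! + a^1/1! + a^2/2! + a^3/3! = 1.00000 + 2.09836 + 2.20156 + 1.53989 = 6.8398
a^4/(4!(1-ρ)) = 19.3874/(24 × 0.4754) = 1.6992
P₀ = 1/(6.8398 + 1.6992) = 0.1171
Lq = P₀·a^4·ρ / (4!(1-ρ)²) = 0.1171 × 19.3874 × 0.5246 / (24 × 0.2260) = 0.2196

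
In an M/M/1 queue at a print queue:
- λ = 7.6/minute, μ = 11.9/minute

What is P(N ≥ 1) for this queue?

ρ = λ/μ = 7.6/11.9 = 0.6387
P(N ≥ n) = ρⁿ
P(N ≥ 1) = 0.6387^1
P(N ≥ 1) = 0.6387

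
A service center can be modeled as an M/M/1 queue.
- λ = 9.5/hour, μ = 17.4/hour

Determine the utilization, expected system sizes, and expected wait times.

Step 1: ρ = λ/μ = 9.5/17.4 = 0.5460
Step 2: L = λ/(μ-λ) = 9.5/7.90 = 1.2025
Step 3: Lq = λ²/(μ(μ-λ)) = 90.25/(17.4×7.90) = 0.6566
Step 4: W = 1/(μ-λ) = 1/7.90 = 0.12658
Step 5: Wq = λ/(μ(μ-λ)) = 9.5/(17.4×7.90) = 0.06911
Step 6: P(0) = 1-ρ = 0.4540
Verify: L = λW = 9.5×0.12658 = 1.2025 ✔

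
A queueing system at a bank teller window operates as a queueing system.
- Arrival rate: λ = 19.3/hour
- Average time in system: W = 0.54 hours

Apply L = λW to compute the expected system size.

Little's Law: L = λW
L = 19.3 × 0.54 = 10.4220 transactions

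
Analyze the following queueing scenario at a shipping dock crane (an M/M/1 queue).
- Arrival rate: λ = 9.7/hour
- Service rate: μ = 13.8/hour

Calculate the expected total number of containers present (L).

ρ = λ/μ = 9.7/13.8 = 0.7029
For M/M/1: L = λ/(μ-λ)
L = 9.7/(13.8-9.7) = 9.7/4.10
L = 2.3659 containers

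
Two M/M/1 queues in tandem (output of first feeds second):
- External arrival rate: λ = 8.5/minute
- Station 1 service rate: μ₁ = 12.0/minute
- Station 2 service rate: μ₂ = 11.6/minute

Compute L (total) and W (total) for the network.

By Jackson's theorem, each station behaves as independent M/M/1.
Station 1: ρ₁ = 8.5/12.0 = 0.7083, L₁ = ρ₁/(1-ρ₁) = λ/(μ₁-λ) = 8.5/3.50 = 2.4286
Station 2: ρ₂ = 8.5/11.6 = 0.7328, L₂ = ρ₂/(1-ρ₂) = λ/(μ₂-λ) = 8.5/3.10 = 2.7419
Total: L = L₁ + L₂ = 2.4286 + 2.7419 = 5.1705
W = L/λ = 5.1705/8.5 = 0.6083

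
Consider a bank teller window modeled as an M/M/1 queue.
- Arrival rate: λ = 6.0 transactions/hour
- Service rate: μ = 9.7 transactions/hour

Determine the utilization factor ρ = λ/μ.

Server utilization: ρ = λ/μ
ρ = 6.0/9.7 = 0.6186
The server is busy 61.86% of the time.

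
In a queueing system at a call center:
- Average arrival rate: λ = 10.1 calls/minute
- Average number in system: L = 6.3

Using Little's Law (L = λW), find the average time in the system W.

Little's Law: L = λW, so W = L/λ
W = 6.3/10.1 = 0.6238 minutes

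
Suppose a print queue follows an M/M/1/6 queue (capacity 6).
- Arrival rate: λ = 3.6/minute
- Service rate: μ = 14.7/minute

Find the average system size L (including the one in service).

ρ = λ/μ = 3.6/14.7 = 0.2449
P₀ = (1-ρ)/(1-ρ^(K+1)) = (1-0.2449)/(1-0.2449^7) = 0.75510/0.99995 = 0.7551
P_K = P₀×ρ^K = 0.7551 × 0.2449^6 = 0.7551 × 0.0002157 = 0.0001629
L = ρ[1 - (K+1)ρ^K + Kρ^(K+1)] / [(1-ρ)(1-ρ^(K+1))]
L = 0.2449 × (1 - 7×0.0002157 + 6×0.00005283) / ((1 - 0.2449) × (1 - 0.00005283)) = 0.3240 jobs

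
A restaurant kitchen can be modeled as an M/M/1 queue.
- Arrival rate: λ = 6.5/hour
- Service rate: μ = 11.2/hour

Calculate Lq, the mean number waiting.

ρ = λ/μ = 6.5/11.2 = 0.5804
For M/M/1: Lq = λ²/(μ(μ-λ))
Lq = 42.25/(11.2 × 4.70)
Lq = 0.8026 orders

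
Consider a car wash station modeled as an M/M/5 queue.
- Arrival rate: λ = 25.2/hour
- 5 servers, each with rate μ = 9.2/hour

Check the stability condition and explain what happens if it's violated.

Stability requires ρ = λ/(cμ) < 1
ρ = 25.2/(5 × 9.2) = 25.2/46.00 = 0.5478
Since 0.5478 < 1, the system is STABLE.
The servers are busy 54.78% of the time.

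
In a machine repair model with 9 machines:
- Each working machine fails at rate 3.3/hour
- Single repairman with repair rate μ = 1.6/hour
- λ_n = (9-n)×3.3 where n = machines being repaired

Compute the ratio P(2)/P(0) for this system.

P(2)/P(0) = ∏_{i=0}^{2-1} λ_i/μ_{i+1}
= (9-0)×3.3/1.6 × (9-1)×3.3/1.6
= 306.2812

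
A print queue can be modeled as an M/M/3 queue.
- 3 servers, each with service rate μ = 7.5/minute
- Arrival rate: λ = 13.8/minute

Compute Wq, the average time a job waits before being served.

Traffic intensity: ρ = λ/(cμ) = 13.8/(3×7.5) = 0.6133
Since ρ = 0.6133 < 1, system is stable.
Offered load a = λ/μ = cρ = 13.8/7.5 = 1.8400
P₀ = [ Σₙ₌₀^2 aⁿ/n! + a^3/(3!(1-ρ)) ]⁻¹
Σ = a^0/0! + a^1/1! + a^2/2! = 1.0000 + 1.8400 + 1.6928 = 4.5328
a^3/(3!(1-ρ)) = 6.2295/(6 × 0.38667) = 2.6851
P₀ = 1/(4.5328 + 2.6851) = 0.1385
Lq = P₀·a^3·ρ / (3!(1-ρ)²) = 0.13854 × 6.2295 × 0.61333 / (6 × 0.14951) = 0.5901
Wq = Lq/λ = 0.5901/13.8 = 0.04276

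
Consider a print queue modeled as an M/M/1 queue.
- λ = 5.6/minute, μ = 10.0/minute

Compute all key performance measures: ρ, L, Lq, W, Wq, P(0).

Step 1: ρ = λ/μ = 5.6/10.0 = 0.5600
Step 2: L = λ/(μ-λ) = 5.6/4.40 = 1.2727
Step 3: Lq = λ²/(μ(μ-λ)) = 31.36/(10.0×4.40) = 0.7127
Step 4: W = 1/(μ-λ) = 1/4.40 = 0.22727
Step 5: Wq = λ/(μ(μ-λ)) = 5.6/(10.0×4.40) = 0.1273
Step 6: P(0) = 1-ρ = 0.4400
Verify: L = λW = 5.6×0.22727 = 1.2727 ✔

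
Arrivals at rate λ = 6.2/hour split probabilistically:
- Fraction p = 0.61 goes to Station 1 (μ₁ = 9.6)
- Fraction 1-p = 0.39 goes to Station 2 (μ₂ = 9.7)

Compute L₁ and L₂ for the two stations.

Effective rates: λ₁ = 6.2×0.61 = 3.782, λ₂ = 6.2×0.39 = 2.418
Station 1: ρ₁ = 3.782/9.6 = 0.39396, L₁ = ρ₁/(1-ρ₁) = 0.39396/(1-0.39396) = 0.6501
Station 2: ρ₂ = 2.418/9.7 = 0.2493, L₂ = ρ₂/(1-ρ₂) = 0.2493/(1-0.2493) = 0.3321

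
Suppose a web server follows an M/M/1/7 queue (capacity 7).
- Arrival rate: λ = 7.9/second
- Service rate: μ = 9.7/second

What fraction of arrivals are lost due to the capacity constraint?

ρ = λ/μ = 7.9/9.7 = 0.81443
P₀ = (1-ρ)/(1-ρ^(K+1)) = (1-0.81443)/(1-0.81443^8) = 0.18557/0.80643 = 0.2301
P_K = P₀×ρ^K = 0.2301 × 0.81443^7 = 0.2301 × 0.2377 = 0.05469
Blocking probability = 5.47%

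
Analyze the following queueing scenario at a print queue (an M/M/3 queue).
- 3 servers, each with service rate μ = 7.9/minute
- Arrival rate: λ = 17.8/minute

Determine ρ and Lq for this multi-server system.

Traffic intensity: ρ = λ/(cμ) = 17.8/(3×7.9) = 0.7511
Since ρ = 0.7511 < 1, system is stable.
Offered load a = λ/μ = cρ = 17.8/7.9 = 2.2532
P₀ = [ Σₙ₌₀^2 aⁿ/n! + a^3/(3!(1-ρ)) ]⁻¹
Σ = a^0/0! + a^1/1! + a^2/2! = 1.00000 + 2.25316 + 2.53838 = 5.7915
a^3/(3!(1-ρ)) = 11.43875/(6 × 0.2489451) = 7.6581
P₀ = 1/(5.7915 + 7.6581) = 0.07435
Lq = P₀·a^3·ρ / (3!(1-ρ)²) = 0.074351 × 11.4388 × 0.75105 / (6 × 0.061974) = 1.7178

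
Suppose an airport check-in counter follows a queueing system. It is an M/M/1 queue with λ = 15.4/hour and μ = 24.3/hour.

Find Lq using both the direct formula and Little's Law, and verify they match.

Method 1 (direct): Lq = λ²/(μ(μ-λ)) = 237.16/(24.3 × 8.90) = 1.0966

Method 2 (Little's Law):
W = 1/(μ-λ) = 1/8.90 = 0.11236
Wq = W - 1/μ = 0.11236 - 0.041152 = 0.07121
Lq = λWq = 15.4 × 0.07121 = 1.0966 ✔ (matches Method 1)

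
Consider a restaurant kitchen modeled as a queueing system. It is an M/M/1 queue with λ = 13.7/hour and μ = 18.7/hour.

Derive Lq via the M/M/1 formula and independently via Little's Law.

Method 1 (direct): Lq = λ²/(μ(μ-λ)) = 187.69/(18.7 × 5.00) = 2.0074

Method 2 (Little's Law):
W = 1/(μ-λ) = 1/5.00 = 0.20000
Wq = W - 1/μ = 0.20000 - 0.053476 = 0.146524
Lq = λWq = 13.7 × 0.146524 = 2.0074 ✔ (matches Method 1)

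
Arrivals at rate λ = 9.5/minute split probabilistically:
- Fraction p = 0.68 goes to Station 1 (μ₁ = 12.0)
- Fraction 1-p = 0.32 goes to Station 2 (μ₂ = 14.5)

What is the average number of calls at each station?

Effective rates: λ₁ = 9.5×0.68 = 6.46, λ₂ = 9.5×0.32 = 3.04
Station 1: ρ₁ = 6.46/12.0 = 0.538333, L₁ = ρ₁/(1-ρ₁) = 0.538333/(1-0.538333) = 1.1661
Station 2: ρ₂ = 3.04/14.5 = 0.2097, L₂ = ρ₂/(1-ρ₂) = 0.2097/(1-0.2097) = 0.2653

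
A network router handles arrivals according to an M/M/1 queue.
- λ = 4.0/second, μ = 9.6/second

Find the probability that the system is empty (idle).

ρ = λ/μ = 4.0/9.6 = 0.4167
P(0) = 1 - ρ = 1 - 0.4167 = 0.5833
The server is idle 58.33% of the time.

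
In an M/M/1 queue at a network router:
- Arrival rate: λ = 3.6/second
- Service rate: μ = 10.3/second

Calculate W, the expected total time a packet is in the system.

First, compute utilization: ρ = λ/μ = 3.6/10.3 = 0.3495
For M/M/1: W = 1/(μ-λ)
W = 1/(10.3-3.6) = 1/6.70
W = 0.1493 seconds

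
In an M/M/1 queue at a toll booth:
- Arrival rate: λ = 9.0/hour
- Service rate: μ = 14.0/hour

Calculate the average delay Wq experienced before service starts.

First, compute utilization: ρ = λ/μ = 9.0/14.0 = 0.6429
For M/M/1: Wq = λ/(μ(μ-λ))
Wq = 9.0/(14.0 × (14.0-9.0))
Wq = 9.0/(14.0 × 5.00)
Wq = 0.1286 hours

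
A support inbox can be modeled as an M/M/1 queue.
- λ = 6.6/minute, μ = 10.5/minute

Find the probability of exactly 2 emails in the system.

ρ = λ/μ = 6.6/10.5 = 0.6286
P(n) = (1-ρ)ρⁿ
P(2) = (1-0.6286) × 0.6286^2
P(2) = 0.37140 × 0.39514
P(2) = 0.1468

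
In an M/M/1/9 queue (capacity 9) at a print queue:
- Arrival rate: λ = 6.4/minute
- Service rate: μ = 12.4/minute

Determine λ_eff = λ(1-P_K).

ρ = λ/μ = 6.4/12.4 = 0.51613
P₀ = (1-ρ)/(1-ρ^(K+1)) = (1-0.51613)/(1-0.51613^10) = 0.4839/0.9987 = 0.4845
P_K = P₀×ρ^K = 0.4845 × 0.51613^9 = 0.4845 × 0.002599 = 0.001259
λ_eff = λ(1-P_K) = 6.4 × (1 - 0.001259) = 6.4 × 0.99874 = 6.3919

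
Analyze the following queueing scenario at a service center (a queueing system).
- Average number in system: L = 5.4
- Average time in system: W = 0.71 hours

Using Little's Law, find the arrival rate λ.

Little's Law: L = λW, so λ = L/W
λ = 5.4/0.71 = 7.6056 customers/hour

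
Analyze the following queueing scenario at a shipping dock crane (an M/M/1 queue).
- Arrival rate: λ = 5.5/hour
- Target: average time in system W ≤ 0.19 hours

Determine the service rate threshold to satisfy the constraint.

For M/M/1: W = 1/(μ-λ)
Need W ≤ 0.19, so 1/(μ-λ) ≤ 0.19
μ - λ ≥ 1/0.19 = 5.2632
μ ≥ 5.5 + 5.2632 = 10.7632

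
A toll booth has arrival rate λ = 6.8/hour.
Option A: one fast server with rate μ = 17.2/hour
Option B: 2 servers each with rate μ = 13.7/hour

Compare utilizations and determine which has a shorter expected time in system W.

Option A: single server μ = 17.2 (M/M/1)
  ρ_A = 6.8/17.2 = 0.3953
  W_A = 1/(μ-λ) = 1/(17.2-6.8) = 1/10.40 = 0.09615

Option B: 2 servers μ = 13.7 (M/M/2)
  ρ_B = λ/(cμ) = 6.8/(2×13.7) = 0.2482
  Offered load a = λ/μ = cρ = 6.8/13.7 = 0.4964
  P₀ = [ Σₙ₌₀^1 aⁿ/n! + a^2/(2!(1-ρ)) ]⁻¹
  Σ = a^0/0! + a^1/1! = 1.0000 + 0.4964 = 1.4964
  a^2/(2!(1-ρ)) = 0.24636/(2 × 0.75182) = 0.1638
  P₀ = 1/(1.4964 + 0.1638) = 0.6023
  Lq = P₀·a^2·ρ / (2!(1-ρ)²) = 0.60234 × 0.24636 × 0.24818 / (2 × 0.56524) = 0.03258
  Wq_B = Lq/λ = 0.03258/6.8 = 0.004791
  W_B = Wq_B + 1/μ = 0.004791 + 0.07299 = 0.07778

Since W_B = 0.07778 < W_A = 0.09615, Option B (multiple servers) has the shorter time in system.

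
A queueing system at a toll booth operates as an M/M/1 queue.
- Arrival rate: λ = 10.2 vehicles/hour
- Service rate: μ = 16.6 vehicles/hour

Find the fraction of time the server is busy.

Server utilization: ρ = λ/μ
ρ = 10.2/16.6 = 0.6145
The server is busy 61.45% of the time.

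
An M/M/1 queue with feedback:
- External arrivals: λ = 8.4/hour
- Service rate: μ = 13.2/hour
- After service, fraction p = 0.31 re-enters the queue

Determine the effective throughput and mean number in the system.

Effective arrival rate: λ_eff = λ/(1-p) = 8.4/(1-0.31) = 8.4/0.69 = 12.17391
ρ = λ_eff/μ = 12.17391/13.2 = 0.922266
L = ρ/(1-ρ) = 0.922266/(1-0.922266) = 11.8644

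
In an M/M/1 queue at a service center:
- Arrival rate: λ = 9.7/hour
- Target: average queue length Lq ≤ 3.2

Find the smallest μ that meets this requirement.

For M/M/1: Lq = λ²/(μ(μ-λ))
Need Lq ≤ 3.2, i.e. μ(μ-λ) ≥ λ²/3.2
μ² - 9.7μ - 94.09/3.2 ≥ 0  →  μ² - 9.7μ - 29.40312 ≥ 0
Quadratic formula (positive root): μ = [λ + √(λ² + 4×29.40312)]/2
Discriminant: 94.09 + 4×29.40312 = 211.7025, √211.7025 = 14.5500
μ ≥ (9.7 + 14.5500)/2 = 12.1250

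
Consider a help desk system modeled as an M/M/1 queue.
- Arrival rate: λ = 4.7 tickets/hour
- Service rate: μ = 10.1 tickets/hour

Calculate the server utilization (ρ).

Server utilization: ρ = λ/μ
ρ = 4.7/10.1 = 0.4653
The server is busy 46.53% of the time.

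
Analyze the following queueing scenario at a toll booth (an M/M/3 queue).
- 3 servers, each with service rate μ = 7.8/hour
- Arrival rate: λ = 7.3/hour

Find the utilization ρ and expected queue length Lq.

Traffic intensity: ρ = λ/(cμ) = 7.3/(3×7.8) = 0.3120
Since ρ = 0.3120 < 1, system is stable.
Offered load a = λ/μ = cρ = 7.3/7.8 = 0.9359
P₀ = [ Σₙ₌₀^2 aⁿ/n! + a^3/(3!(1-ρ)) ]⁻¹
Σ = a^0/0! + a^1/1! + a^2/2! = 1.00000 + 0.935897 + 0.437952 = 2.3738
a^3/(3!(1-ρ)) = 0.8198/(6 × 0.6880) = 0.1986
P₀ = 1/(2.3738 + 0.1986) = 0.3887
Lq = P₀·a^3·ρ / (3!(1-ρ)²) = 0.3887 × 0.8198 × 0.3120 / (6 × 0.4734) = 0.03500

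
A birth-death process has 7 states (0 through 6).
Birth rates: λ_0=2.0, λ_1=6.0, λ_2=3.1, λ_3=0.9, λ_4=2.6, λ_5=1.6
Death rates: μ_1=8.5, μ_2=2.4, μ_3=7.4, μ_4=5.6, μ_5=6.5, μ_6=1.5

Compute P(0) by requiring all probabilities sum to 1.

Ratios P(n)/P(0) = (λ₀···λₙ₋₁)/(μ₁···μₙ):
P(1)/P(0) = (2.0)/(8.5) = 0.23529
P(2)/P(0) = (2.0×6.0)/(8.5×2.4) = 0.58824
P(3)/P(0) = (2.0×6.0×3.1)/(8.5×2.4×7.4) = 0.24642
P(4)/P(0) = (2.0×6.0×3.1×0.9)/(8.5×2.4×7.4×5.6) = 0.039604
P(5)/P(0) = (2.0×6.0×3.1×0.9×2.6)/(8.5×2.4×7.4×5.6×6.5) = 0.015841
P(6)/P(0) = (2.0×6.0×3.1×0.9×2.6×1.6)/(8.5×2.4×7.4×5.6×6.5×1.5) = 0.016898

Normalization: ∑ P(n) = 1
P(0) × (1.0000 + 0.23529 + 0.58824 + 0.24642 + 0.039604 + 0.015841 + 0.016898) = 1
P(0) × 2.1423 = 1
P(0) = 1/2.1423 = 0.4668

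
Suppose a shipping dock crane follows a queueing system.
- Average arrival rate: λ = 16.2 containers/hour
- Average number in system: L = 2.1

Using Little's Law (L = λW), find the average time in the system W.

Little's Law: L = λW, so W = L/λ
W = 2.1/16.2 = 0.1296 hours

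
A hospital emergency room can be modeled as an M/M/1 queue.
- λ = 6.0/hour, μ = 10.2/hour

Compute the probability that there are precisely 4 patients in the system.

ρ = λ/μ = 6.0/10.2 = 0.58824
P(n) = (1-ρ)ρⁿ
P(4) = (1-0.58824) × 0.58824^4
P(4) = 0.41176 × 0.11973
P(4) = 0.04930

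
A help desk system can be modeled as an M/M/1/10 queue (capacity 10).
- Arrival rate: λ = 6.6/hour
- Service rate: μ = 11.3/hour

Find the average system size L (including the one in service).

ρ = λ/μ = 6.6/11.3 = 0.58407
P₀ = (1-ρ)/(1-ρ^(K+1)) = (1-0.58407)/(1-0.58407^11) = 0.41593/0.99730 = 0.4171
P_K = P₀×ρ^K = 0.4171 × 0.58407^10 = 0.4171 × 0.004620 = 0.001927
L = ρ[1 - (K+1)ρ^K + Kρ^(K+1)] / [(1-ρ)(1-ρ^(K+1))]
L = 0.58407 × (1 - 11×0.004620 + 10×0.002698) / ((1 - 0.58407) × (1 - 0.002698)) = 1.3745 tickets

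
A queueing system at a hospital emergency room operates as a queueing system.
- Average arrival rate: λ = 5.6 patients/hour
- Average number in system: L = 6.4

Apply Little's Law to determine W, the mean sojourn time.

Little's Law: L = λW, so W = L/λ
W = 6.4/5.6 = 1.1429 hours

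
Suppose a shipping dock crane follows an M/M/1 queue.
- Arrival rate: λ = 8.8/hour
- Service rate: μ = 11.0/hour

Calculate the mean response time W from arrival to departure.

First, compute utilization: ρ = λ/μ = 8.8/11.0 = 0.8000
For M/M/1: W = 1/(μ-λ)
W = 1/(11.0-8.8) = 1/2.20
W = 0.4545 hours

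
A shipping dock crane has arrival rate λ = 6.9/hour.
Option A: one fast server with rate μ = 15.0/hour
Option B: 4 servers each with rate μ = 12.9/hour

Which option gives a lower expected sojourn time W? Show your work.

Option A: single server μ = 15.0 (M/M/1)
  ρ_A = 6.9/15.0 = 0.4600
  W_A = 1/(μ-λ) = 1/(15.0-6.9) = 1/8.10 = 0.1235

Option B: 4 servers μ = 12.9 (M/M/4)
  ρ_B = λ/(cμ) = 6.9/(4×12.9) = 0.1337
  Offered load a = λ/μ = cρ = 6.9/12.9 = 0.5349
  P₀ = [ Σₙ₌₀^3 aⁿ/n! + a^4/(4!(1-ρ)) ]⁻¹
  Σ = a^0/0! + a^1/1! + a^2/2! + a^3/3! = 1.0000 + 0.53488 + 0.14305 + 0.025505 = 1.7034
  a^4/(4!(1-ρ)) = 0.08185/(24 × 0.8663) = 0.003937
  P₀ = 1/(1.7034 + 0.003937) = 0.5857
  Lq = P₀·a^4·ρ / (4!(1-ρ)²) = 0.5857 × 0.08185 × 0.1337 / (24 × 0.7504) = 0.0003559
  Wq_B = Lq/λ = 0.00035594/6.9 = 0.00005159
  W_B = Wq_B + 1/μ = 0.00005159 + 0.07752 = 0.07757

Since W_B = 0.07757 < W_A = 0.1235, Option B (multiple servers) has the shorter time in system.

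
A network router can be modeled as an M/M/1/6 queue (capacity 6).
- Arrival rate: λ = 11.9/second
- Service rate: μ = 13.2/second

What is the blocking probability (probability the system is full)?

ρ = λ/μ = 11.9/13.2 = 0.90152
P₀ = (1-ρ)/(1-ρ^(K+1)) = (1-0.90152)/(1-0.90152^7) = 0.098480/0.51602 = 0.1908
P_K = P₀×ρ^K = 0.19085 × 0.90152^6 = 0.19085 × 0.53685 = 0.1025
Blocking probability = 10.25%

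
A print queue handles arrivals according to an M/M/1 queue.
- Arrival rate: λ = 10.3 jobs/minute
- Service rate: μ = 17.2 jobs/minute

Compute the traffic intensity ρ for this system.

Server utilization: ρ = λ/μ
ρ = 10.3/17.2 = 0.5988
The server is busy 59.88% of the time.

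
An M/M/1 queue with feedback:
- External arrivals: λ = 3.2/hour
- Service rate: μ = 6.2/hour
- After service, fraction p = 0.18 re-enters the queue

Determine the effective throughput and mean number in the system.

Effective arrival rate: λ_eff = λ/(1-p) = 3.2/(1-0.18) = 3.2/0.82 = 3.90244
ρ = λ_eff/μ = 3.90244/6.2 = 0.62943
L = ρ/(1-ρ) = 0.62943/(1-0.62943) = 1.6985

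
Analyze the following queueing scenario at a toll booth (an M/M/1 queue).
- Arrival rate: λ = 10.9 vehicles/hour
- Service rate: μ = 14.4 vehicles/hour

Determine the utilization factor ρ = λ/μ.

Server utilization: ρ = λ/μ
ρ = 10.9/14.4 = 0.7569
The server is busy 75.69% of the time.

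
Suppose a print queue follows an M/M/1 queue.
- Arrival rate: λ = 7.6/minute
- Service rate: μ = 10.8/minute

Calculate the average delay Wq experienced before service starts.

First, compute utilization: ρ = λ/μ = 7.6/10.8 = 0.7037
For M/M/1: Wq = λ/(μ(μ-λ))
Wq = 7.6/(10.8 × (10.8-7.6))
Wq = 7.6/(10.8 × 3.20)
Wq = 0.2199 minutes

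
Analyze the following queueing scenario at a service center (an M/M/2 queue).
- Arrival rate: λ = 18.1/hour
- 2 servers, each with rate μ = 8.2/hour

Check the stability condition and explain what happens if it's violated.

Stability requires ρ = λ/(cμ) < 1
ρ = 18.1/(2 × 8.2) = 18.1/16.40 = 1.1037
Since 1.1037 ≥ 1, the system is UNSTABLE.
Need c > λ/μ = 18.1/8.2 = 2.21.
Minimum servers needed: c = 3.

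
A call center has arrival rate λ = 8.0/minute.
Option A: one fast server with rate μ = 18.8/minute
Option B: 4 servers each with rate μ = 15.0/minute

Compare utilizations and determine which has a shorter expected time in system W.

Option A: single server μ = 18.8 (M/M/1)
  ρ_A = 8.0/18.8 = 0.4255
  W_A = 1/(μ-λ) = 1/(18.8-8.0) = 1/10.80 = 0.09259

Option B: 4 servers μ = 15.0 (M/M/4)
  ρ_B = λ/(cμ) = 8.0/(4×15.0) = 0.1333
  Offered load a = λ/μ = cρ = 8.0/15.0 = 0.5333
  P₀ = [ Σₙ₌₀^3 aⁿ/n! + a^4/(4!(1-ρ)) ]⁻¹
  Σ = a^0/0! + a^1/1! + a^2/2! + a^3/3! = 1.0000 + 0.5333 + 0.1422 + 0.02528 = 1.7008
  a^4/(4!(1-ρ)) = 0.08091/(24 × 0.8667) = 0.003890
  P₀ = 1/(1.7008 + 0.003890) = 0.5866
  Lq = P₀·a^4·ρ / (4!(1-ρ)²) = 0.5866 × 0.08091 × 0.1333 / (24 × 0.7511) = 0.0003510
  Wq_B = Lq/λ = 0.0003510/8.0 = 0.00004388
  W_B = Wq_B + 1/μ = 0.00004388 + 0.06667 = 0.06671

Since W_B = 0.06671 < W_A = 0.09259, Option B (multiple servers) has the shorter time in system.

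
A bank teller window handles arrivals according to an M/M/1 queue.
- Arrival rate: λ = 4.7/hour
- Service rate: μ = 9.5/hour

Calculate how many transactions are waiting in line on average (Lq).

ρ = λ/μ = 4.7/9.5 = 0.4947
For M/M/1: Lq = λ²/(μ(μ-λ))
Lq = 22.09/(9.5 × 4.80)
Lq = 0.4844 transactions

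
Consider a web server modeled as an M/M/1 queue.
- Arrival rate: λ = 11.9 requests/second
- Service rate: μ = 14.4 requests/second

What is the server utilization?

Server utilization: ρ = λ/μ
ρ = 11.9/14.4 = 0.8264
The server is busy 82.64% of the time.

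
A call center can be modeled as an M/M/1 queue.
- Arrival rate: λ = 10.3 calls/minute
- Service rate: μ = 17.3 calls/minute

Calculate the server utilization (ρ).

Server utilization: ρ = λ/μ
ρ = 10.3/17.3 = 0.5954
The server is busy 59.54% of the time.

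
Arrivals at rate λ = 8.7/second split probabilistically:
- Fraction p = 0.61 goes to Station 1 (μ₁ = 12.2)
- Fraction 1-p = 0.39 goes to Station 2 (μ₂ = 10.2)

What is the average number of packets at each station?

Effective rates: λ₁ = 8.7×0.61 = 5.307, λ₂ = 8.7×0.39 = 3.393
Station 1: ρ₁ = 5.307/12.2 = 0.4350, L₁ = ρ₁/(1-ρ₁) = 0.4350/(1-0.4350) = 0.7699
Station 2: ρ₂ = 3.393/10.2 = 0.33265, L₂ = ρ₂/(1-ρ₂) = 0.33265/(1-0.33265) = 0.4985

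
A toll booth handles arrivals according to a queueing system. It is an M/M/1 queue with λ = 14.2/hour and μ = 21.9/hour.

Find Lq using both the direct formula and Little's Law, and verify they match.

Method 1 (direct): Lq = λ²/(μ(μ-λ)) = 201.64/(21.9 × 7.70) = 1.1958

Method 2 (Little's Law):
W = 1/(μ-λ) = 1/7.70 = 0.12987
Wq = W - 1/μ = 0.12987 - 0.045662 = 0.08421
Lq = λWq = 14.2 × 0.08421 = 1.1958 ✔ (matches Method 1)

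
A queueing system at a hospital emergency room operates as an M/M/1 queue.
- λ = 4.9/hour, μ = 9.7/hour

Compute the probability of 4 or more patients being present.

ρ = λ/μ = 4.9/9.7 = 0.50515
P(N ≥ n) = ρⁿ
P(N ≥ 4) = 0.50515^4
P(N ≥ 4) = 0.06512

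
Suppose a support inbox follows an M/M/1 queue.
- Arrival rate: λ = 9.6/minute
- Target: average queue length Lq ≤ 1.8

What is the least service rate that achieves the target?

For M/M/1: Lq = λ²/(μ(μ-λ))
Need Lq ≤ 1.8, i.e. μ(μ-λ) ≥ λ²/1.8
μ² - 9.6μ - 92.16/1.8 ≥ 0  →  μ² - 9.6μ - 51.2000 ≥ 0
Quadratic formula (positive root): μ = [λ + √(λ² + 4×51.2000)]/2
Discriminant: 92.16 + 4×51.2000 = 296.9600, √296.9600 = 17.2325
μ ≥ (9.6 + 17.2325)/2 = 13.4163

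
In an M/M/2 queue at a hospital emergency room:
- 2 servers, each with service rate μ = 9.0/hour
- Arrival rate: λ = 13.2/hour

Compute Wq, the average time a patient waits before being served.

Traffic intensity: ρ = λ/(cμ) = 13.2/(2×9.0) = 0.7333
Since ρ = 0.7333 < 1, system is stable.
Offered load a = λ/μ = cρ = 13.2/9.0 = 1.4667
P₀ = [ Σₙ₌₀^1 aⁿ/n! + a^2/(2!(1-ρ)) ]⁻¹
Σ = a^0/0! + a^1/1! = 1.0000 + 1.4667 = 2.4667
a^2/(2!(1-ρ)) = 2.1511/(2 × 0.26667) = 4.0333
P₀ = 1/(2.4667 + 4.0333) = 0.1538
Lq = P₀·a^2·ρ / (2!(1-ρ)²) = 0.15385 × 2.1511 × 0.73333 / (2 × 0.071111) = 1.7064
Wq = Lq/λ = 1.7064/13.2 = 0.1293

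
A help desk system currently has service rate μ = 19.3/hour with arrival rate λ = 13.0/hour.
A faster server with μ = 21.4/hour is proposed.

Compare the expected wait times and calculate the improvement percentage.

System 1: ρ₁ = 13.0/19.3 = 0.6736, W₁ = 1/(19.3-13.0) = 0.15873
System 2: ρ₂ = 13.0/21.4 = 0.6075, W₂ = 1/(21.4-13.0) = 0.11905
Improvement: (W₁-W₂)/W₁ = (0.15873-0.11905)/0.15873 = 25.00%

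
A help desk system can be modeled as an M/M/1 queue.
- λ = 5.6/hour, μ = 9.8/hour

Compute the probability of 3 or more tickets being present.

ρ = λ/μ = 5.6/9.8 = 0.5714
P(N ≥ n) = ρⁿ
P(N ≥ 3) = 0.5714^3
P(N ≥ 3) = 0.1866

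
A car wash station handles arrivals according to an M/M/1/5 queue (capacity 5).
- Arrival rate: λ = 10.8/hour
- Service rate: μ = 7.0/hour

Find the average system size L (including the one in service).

ρ = λ/μ = 10.8/7.0 = 1.542857
P₀ = (1-ρ)/(1-ρ^(K+1)) = (1-1.542857)/(1-1.542857^6) = -0.5429/-12.4882 = 0.04347
P_K = P₀×ρ^K = 0.04347 × 1.542857^5 = 0.04347 × 8.7424 = 0.3800
L = ρ[1 - (K+1)ρ^K + Kρ^(K+1)] / [(1-ρ)(1-ρ^(K+1))]
L = 1.542857 × (1 - 6×8.7424 + 5×13.4882) / ((1 - 1.542857) × (1 - 13.4882)) = 3.6383 cars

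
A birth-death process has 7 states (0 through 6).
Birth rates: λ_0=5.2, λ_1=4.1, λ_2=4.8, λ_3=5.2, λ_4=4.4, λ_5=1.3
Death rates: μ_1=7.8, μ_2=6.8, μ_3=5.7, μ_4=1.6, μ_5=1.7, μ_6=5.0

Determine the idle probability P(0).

Ratios P(n)/P(0) = (λ₀···λₙ₋₁)/(μ₁···μₙ):
P(1)/P(0) = (5.2)/(7.8) = 0.6667
P(2)/P(0) = (5.2×4.1)/(7.8×6.8) = 0.4020
P(3)/P(0) = (5.2×4.1×4.8)/(7.8×6.8×5.7) = 0.3385
P(4)/P(0) = (5.2×4.1×4.8×5.2)/(7.8×6.8×5.7×1.6) = 1.1001
P(5)/P(0) = (5.2×4.1×4.8×5.2×4.4)/(7.8×6.8×5.7×1.6×1.7) = 2.8473
P(6)/P(0) = (5.2×4.1×4.8×5.2×4.4×1.3)/(7.8×6.8×5.7×1.6×1.7×5.0) = 0.7403

Normalization: ∑ P(n) = 1
P(0) × (1.0000 + 0.6667 + 0.4020 + 0.3385 + 1.1001 + 2.8473 + 0.7403) = 1
P(0) × 7.0949 = 1
P(0) = 1/7.0949 = 0.1409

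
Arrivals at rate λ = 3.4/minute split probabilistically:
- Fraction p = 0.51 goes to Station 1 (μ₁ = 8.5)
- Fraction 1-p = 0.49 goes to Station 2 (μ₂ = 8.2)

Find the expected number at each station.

Effective rates: λ₁ = 3.4×0.51 = 1.734, λ₂ = 3.4×0.49 = 1.666
Station 1: ρ₁ = 1.734/8.5 = 0.2040, L₁ = ρ₁/(1-ρ₁) = 0.2040/(1-0.2040) = 0.2563
Station 2: ρ₂ = 1.666/8.2 = 0.2032, L₂ = ρ₂/(1-ρ₂) = 0.2032/(1-0.2032) = 0.2550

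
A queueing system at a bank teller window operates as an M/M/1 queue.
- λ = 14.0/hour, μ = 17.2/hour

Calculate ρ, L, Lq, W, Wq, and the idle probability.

Step 1: ρ = λ/μ = 14.0/17.2 = 0.8140
Step 2: L = λ/(μ-λ) = 14.0/3.20 = 4.3750
Step 3: Lq = λ²/(μ(μ-λ)) = 196.00/(17.2×3.20) = 3.5610
Step 4: W = 1/(μ-λ) = 1/3.20 = 0.3125
Step 5: Wq = λ/(μ(μ-λ)) = 14.0/(17.2×3.20) = 0.2544
Step 6: P(0) = 1-ρ = 0.1860
Verify: L = λW = 14.0×0.3125 = 4.3750 ✔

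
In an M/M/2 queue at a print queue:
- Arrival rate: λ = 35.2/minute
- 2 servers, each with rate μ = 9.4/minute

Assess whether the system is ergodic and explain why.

Stability requires ρ = λ/(cμ) < 1
ρ = 35.2/(2 × 9.4) = 35.2/18.80 = 1.8723
Since 1.8723 ≥ 1, the system is UNSTABLE.
Need c > λ/μ = 35.2/9.4 = 3.74.
Minimum servers needed: c = 4.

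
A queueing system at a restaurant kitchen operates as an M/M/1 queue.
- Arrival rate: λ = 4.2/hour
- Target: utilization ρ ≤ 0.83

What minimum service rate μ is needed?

ρ = λ/μ, so μ = λ/ρ
μ ≥ 4.2/0.83 = 5.0602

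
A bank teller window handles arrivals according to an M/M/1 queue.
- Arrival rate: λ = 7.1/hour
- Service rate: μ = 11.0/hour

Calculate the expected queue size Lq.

ρ = λ/μ = 7.1/11.0 = 0.6455
For M/M/1: Lq = λ²/(μ(μ-λ))
Lq = 50.41/(11.0 × 3.90)
Lq = 1.1751 transactions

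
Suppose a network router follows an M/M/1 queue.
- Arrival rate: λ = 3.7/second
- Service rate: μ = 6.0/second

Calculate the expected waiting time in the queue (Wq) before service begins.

First, compute utilization: ρ = λ/μ = 3.7/6.0 = 0.6167
For M/M/1: Wq = λ/(μ(μ-λ))
Wq = 3.7/(6.0 × (6.0-3.7))
Wq = 3.7/(6.0 × 2.30)
Wq = 0.2681 seconds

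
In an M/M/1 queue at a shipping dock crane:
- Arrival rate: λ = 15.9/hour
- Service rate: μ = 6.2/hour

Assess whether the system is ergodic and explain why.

Stability requires ρ = λ/(cμ) < 1
ρ = 15.9/(1 × 6.2) = 15.9/6.20 = 2.5645
Since 2.5645 ≥ 1, the system is UNSTABLE.
Queue grows without bound. Need μ > λ = 15.9.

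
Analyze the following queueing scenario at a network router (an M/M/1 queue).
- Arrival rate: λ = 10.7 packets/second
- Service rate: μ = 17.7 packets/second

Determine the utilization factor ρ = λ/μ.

Server utilization: ρ = λ/μ
ρ = 10.7/17.7 = 0.6045
The server is busy 60.45% of the time.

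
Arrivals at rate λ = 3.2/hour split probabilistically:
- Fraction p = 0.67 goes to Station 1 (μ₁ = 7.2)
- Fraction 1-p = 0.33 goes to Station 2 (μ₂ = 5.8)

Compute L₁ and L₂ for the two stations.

Effective rates: λ₁ = 3.2×0.67 = 2.144, λ₂ = 3.2×0.33 = 1.056
Station 1: ρ₁ = 2.144/7.2 = 0.2978, L₁ = ρ₁/(1-ρ₁) = 0.2978/(1-0.2978) = 0.4241
Station 2: ρ₂ = 1.056/5.8 = 0.1821, L₂ = ρ₂/(1-ρ₂) = 0.1821/(1-0.1821) = 0.2226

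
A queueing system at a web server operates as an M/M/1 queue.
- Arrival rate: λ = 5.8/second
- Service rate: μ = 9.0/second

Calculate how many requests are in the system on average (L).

ρ = λ/μ = 5.8/9.0 = 0.6444
For M/M/1: L = λ/(μ-λ)
L = 5.8/(9.0-5.8) = 5.8/3.20
L = 1.8125 requests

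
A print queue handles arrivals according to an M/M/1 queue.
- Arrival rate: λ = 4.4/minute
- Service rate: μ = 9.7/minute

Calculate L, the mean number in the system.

ρ = λ/μ = 4.4/9.7 = 0.4536
For M/M/1: L = λ/(μ-λ)
L = 4.4/(9.7-4.4) = 4.4/5.30
L = 0.8302 jobs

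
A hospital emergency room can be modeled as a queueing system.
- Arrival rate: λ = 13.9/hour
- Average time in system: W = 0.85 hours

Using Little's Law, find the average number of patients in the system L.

Little's Law: L = λW
L = 13.9 × 0.85 = 11.8150 patients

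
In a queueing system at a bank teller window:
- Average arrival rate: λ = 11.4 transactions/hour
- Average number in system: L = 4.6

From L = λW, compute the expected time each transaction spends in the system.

Little's Law: L = λW, so W = L/λ
W = 4.6/11.4 = 0.4035 hours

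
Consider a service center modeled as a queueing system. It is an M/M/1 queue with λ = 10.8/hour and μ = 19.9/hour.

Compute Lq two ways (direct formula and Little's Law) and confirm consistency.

Method 1 (direct): Lq = λ²/(μ(μ-λ)) = 116.64/(19.9 × 9.10) = 0.6441

Method 2 (Little's Law):
W = 1/(μ-λ) = 1/9.10 = 0.10989
Wq = W - 1/μ = 0.10989 - 0.050251 = 0.05964
Lq = λWq = 10.8 × 0.05964 = 0.6441 ✔ (matches Method 1)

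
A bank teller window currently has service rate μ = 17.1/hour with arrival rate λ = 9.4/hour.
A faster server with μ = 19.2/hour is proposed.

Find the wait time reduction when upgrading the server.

System 1: ρ₁ = 9.4/17.1 = 0.5497, W₁ = 1/(17.1-9.4) = 0.12987
System 2: ρ₂ = 9.4/19.2 = 0.4896, W₂ = 1/(19.2-9.4) = 0.10204
Improvement: (W₁-W₂)/W₁ = (0.12987-0.10204)/0.12987 = 21.43%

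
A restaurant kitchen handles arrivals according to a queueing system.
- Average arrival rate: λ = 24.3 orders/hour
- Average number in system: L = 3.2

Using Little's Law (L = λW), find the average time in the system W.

Little's Law: L = λW, so W = L/λ
W = 3.2/24.3 = 0.1317 hours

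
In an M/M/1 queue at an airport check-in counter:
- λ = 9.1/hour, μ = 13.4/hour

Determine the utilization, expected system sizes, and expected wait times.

Step 1: ρ = λ/μ = 9.1/13.4 = 0.6791
Step 2: L = λ/(μ-λ) = 9.1/4.30 = 2.1163
Step 3: Lq = λ²/(μ(μ-λ)) = 82.81/(13.4×4.30) = 1.4372
Step 4: W = 1/(μ-λ) = 1/4.30 = 0.23256
Step 5: Wq = λ/(μ(μ-λ)) = 9.1/(13.4×4.30) = 0.1579
Step 6: P(0) = 1-ρ = 0.3209
Verify: L = λW = 9.1×0.23256 = 2.1163 ✔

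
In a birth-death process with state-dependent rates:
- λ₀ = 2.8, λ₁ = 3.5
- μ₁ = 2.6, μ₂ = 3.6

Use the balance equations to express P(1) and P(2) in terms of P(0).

Balance equations:
State 0: λ₀P₀ = μ₁P₁ → P₁ = (λ₀/μ₁)P₀ = (2.8/2.6)P₀ = 1.0769P₀
State 1: P₂ = (λ₀λ₁)/(μ₁μ₂)P₀ = (2.8×3.5)/(2.6×3.6)P₀ = 1.0470P₀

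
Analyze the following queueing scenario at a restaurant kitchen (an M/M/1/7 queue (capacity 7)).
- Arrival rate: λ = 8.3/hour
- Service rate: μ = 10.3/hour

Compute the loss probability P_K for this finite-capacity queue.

ρ = λ/μ = 8.3/10.3 = 0.805825
P₀ = (1-ρ)/(1-ρ^(K+1)) = (1-0.805825)/(1-0.805825^8) = 0.1942/0.8222 = 0.2362
P_K = P₀×ρ^K = 0.2362 × 0.805825^7 = 0.2362 × 0.2206 = 0.05211
Blocking probability = 5.21%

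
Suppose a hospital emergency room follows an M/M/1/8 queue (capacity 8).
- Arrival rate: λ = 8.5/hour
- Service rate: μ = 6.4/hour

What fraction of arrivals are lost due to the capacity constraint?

ρ = λ/μ = 8.5/6.4 = 1.32812
P₀ = (1-ρ)/(1-ρ^(K+1)) = (1-1.32812)/(1-1.32812^9) = -0.3281/-11.8569 = 0.02767
P_K = P₀×ρ^K = 0.02767 × 1.32812^8 = 0.02767 × 9.6805 = 0.2679
Blocking probability = 26.79%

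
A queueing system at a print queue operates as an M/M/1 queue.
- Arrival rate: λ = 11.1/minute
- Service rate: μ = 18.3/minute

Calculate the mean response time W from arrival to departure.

First, compute utilization: ρ = λ/μ = 11.1/18.3 = 0.6066
For M/M/1: W = 1/(μ-λ)
W = 1/(18.3-11.1) = 1/7.20
W = 0.1389 minutes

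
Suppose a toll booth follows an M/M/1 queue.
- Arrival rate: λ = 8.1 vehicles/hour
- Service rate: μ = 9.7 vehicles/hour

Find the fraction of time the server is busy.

Server utilization: ρ = λ/μ
ρ = 8.1/9.7 = 0.8351
The server is busy 83.51% of the time.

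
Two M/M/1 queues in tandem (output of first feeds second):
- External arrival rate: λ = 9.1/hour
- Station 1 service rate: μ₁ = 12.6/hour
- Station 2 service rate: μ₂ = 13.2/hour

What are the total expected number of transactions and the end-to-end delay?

By Jackson's theorem, each station behaves as independent M/M/1.
Station 1: ρ₁ = 9.1/12.6 = 0.7222, L₁ = ρ₁/(1-ρ₁) = λ/(μ₁-λ) = 9.1/3.50 = 2.6000
Station 2: ρ₂ = 9.1/13.2 = 0.6894, L₂ = ρ₂/(1-ρ₂) = λ/(μ₂-λ) = 9.1/4.10 = 2.2195
Total: L = L₁ + L₂ = 2.6000 + 2.2195 = 4.8195
W = L/λ = 4.8195/9.1 = 0.5296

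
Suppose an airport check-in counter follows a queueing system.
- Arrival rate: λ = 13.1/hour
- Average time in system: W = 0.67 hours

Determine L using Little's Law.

Little's Law: L = λW
L = 13.1 × 0.67 = 8.7770 passengers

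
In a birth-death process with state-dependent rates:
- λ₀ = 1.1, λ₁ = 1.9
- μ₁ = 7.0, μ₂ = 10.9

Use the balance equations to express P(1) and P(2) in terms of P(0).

Balance equations:
State 0: λ₀P₀ = μ₁P₁ → P₁ = (λ₀/μ₁)P₀ = (1.1/7.0)P₀ = 0.1571P₀
State 1: P₂ = (λ₀λ₁)/(μ₁μ₂)P₀ = (1.1×1.9)/(7.0×10.9)P₀ = 0.02739P₀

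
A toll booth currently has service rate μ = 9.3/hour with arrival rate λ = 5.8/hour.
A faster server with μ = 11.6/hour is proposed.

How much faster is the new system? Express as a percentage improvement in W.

System 1: ρ₁ = 5.8/9.3 = 0.6237, W₁ = 1/(9.3-5.8) = 0.2857
System 2: ρ₂ = 5.8/11.6 = 0.5000, W₂ = 1/(11.6-5.8) = 0.1724
Improvement: (W₁-W₂)/W₁ = (0.2857-0.1724)/0.2857 = 39.66%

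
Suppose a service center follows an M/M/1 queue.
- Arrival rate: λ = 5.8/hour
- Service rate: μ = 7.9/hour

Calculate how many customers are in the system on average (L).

ρ = λ/μ = 5.8/7.9 = 0.7342
For M/M/1: L = λ/(μ-λ)
L = 5.8/(7.9-5.8) = 5.8/2.10
L = 2.7619 customers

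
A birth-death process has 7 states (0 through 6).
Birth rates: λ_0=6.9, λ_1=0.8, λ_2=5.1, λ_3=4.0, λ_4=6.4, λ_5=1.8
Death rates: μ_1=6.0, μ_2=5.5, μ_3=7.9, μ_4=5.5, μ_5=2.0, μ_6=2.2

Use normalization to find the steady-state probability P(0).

Ratios P(n)/P(0) = (λ₀···λₙ₋₁)/(μ₁···μₙ):
P(1)/P(0) = (6.9)/(6.0) = 1.1500
P(2)/P(0) = (6.9×0.8)/(6.0×5.5) = 0.1673
P(3)/P(0) = (6.9×0.8×5.1)/(6.0×5.5×7.9) = 0.1080
P(4)/P(0) = (6.9×0.8×5.1×4.0)/(6.0×5.5×7.9×5.5) = 0.07854
P(5)/P(0) = (6.9×0.8×5.1×4.0×6.4)/(6.0×5.5×7.9×5.5×2.0) = 0.2513
P(6)/P(0) = (6.9×0.8×5.1×4.0×6.4×1.8)/(6.0×5.5×7.9×5.5×2.0×2.2) = 0.2056

Normalization: ∑ P(n) = 1
P(0) × (1.0000 + 1.1500 + 0.1673 + 0.1080 + 0.07854 + 0.2513 + 0.2056) = 1
P(0) × 2.9607 = 1
P(0) = 1/2.9607 = 0.3378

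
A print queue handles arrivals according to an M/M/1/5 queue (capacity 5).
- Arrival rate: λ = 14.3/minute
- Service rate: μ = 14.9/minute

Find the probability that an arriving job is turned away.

ρ = λ/μ = 14.3/14.9 = 0.95973
P₀ = (1-ρ)/(1-ρ^(K+1)) = (1-0.95973)/(1-0.95973^6) = 0.04027/0.2186 = 0.1842
P_K = P₀×ρ^K = 0.1842 × 0.95973^5 = 0.1842 × 0.8142 = 0.1500
Blocking probability = 15.00%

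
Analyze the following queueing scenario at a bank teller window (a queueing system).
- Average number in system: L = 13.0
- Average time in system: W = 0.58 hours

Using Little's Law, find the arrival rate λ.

Little's Law: L = λW, so λ = L/W
λ = 13.0/0.58 = 22.4138 transactions/hour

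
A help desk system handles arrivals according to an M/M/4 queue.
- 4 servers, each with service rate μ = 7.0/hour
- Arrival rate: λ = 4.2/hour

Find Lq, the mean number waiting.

Traffic intensity: ρ = λ/(cμ) = 4.2/(4×7.0) = 0.1500
Since ρ = 0.1500 < 1, system is stable.
Offered load a = λ/μ = cρ = 4.2/7.0 = 0.6000
P₀ = [ Σₙ₌₀^3 aⁿ/n! + a^4/(4!(1-ρ)) ]⁻¹
Σ = a^0/0! + a^1/1! + a^2/2! + a^3/3! = 1.0000 + 0.6000 + 0.1800 + 0.03600 = 1.8160
a^4/(4!(1-ρ)) = 0.1296/(24 × 0.8500) = 0.006353
P₀ = 1/(1.8160 + 0.006353) = 0.5487
Lq = P₀·a^4·ρ / (4!(1-ρ)²) = 0.5487 × 0.1296 × 0.1500 / (24 × 0.7225) = 0.0006152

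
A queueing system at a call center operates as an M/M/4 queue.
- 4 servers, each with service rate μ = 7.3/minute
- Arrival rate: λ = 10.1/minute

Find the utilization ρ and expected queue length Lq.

Traffic intensity: ρ = λ/(cμ) = 10.1/(4×7.3) = 0.3459
Since ρ = 0.3459 < 1, system is stable.
Offered load a = λ/μ = cρ = 10.1/7.3 = 1.3836
P₀ = [ Σₙ₌₀^3 aⁿ/n! + a^4/(4!(1-ρ)) ]⁻¹
Σ = a^0/0! + a^1/1! + a^2/2! + a^3/3! = 1.0000 + 1.3836 + 0.9571 + 0.4414 = 3.7821
a^4/(4!(1-ρ)) = 3.6643/(24 × 0.6541) = 0.2334
P₀ = 1/(3.7821 + 0.2334) = 0.2490
Lq = P₀·a^4·ρ / (4!(1-ρ)²) = 0.24903 × 3.6643 × 0.34589 / (24 × 0.42786) = 0.03074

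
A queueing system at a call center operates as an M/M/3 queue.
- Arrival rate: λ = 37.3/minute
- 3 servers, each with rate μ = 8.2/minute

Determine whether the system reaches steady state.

Stability requires ρ = λ/(cμ) < 1
ρ = 37.3/(3 × 8.2) = 37.3/24.60 = 1.5163
Since 1.5163 ≥ 1, the system is UNSTABLE.
Need c > λ/μ = 37.3/8.2 = 4.55.
Minimum servers needed: c = 5.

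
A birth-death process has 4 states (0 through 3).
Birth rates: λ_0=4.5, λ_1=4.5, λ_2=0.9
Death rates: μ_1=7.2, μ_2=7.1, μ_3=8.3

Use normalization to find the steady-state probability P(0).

Ratios P(n)/P(0) = (λ₀···λₙ₋₁)/(μ₁···μₙ):
P(1)/P(0) = (4.5)/(7.2) = 0.62500
P(2)/P(0) = (4.5×4.5)/(7.2×7.1) = 0.39613
P(3)/P(0) = (4.5×4.5×0.9)/(7.2×7.1×8.3) = 0.042954

Normalization: ∑ P(n) = 1
P(0) × (1.0000 + 0.62500 + 0.39613 + 0.042954) = 1
P(0) × 2.0641 = 1
P(0) = 1/2.0641 = 0.4845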